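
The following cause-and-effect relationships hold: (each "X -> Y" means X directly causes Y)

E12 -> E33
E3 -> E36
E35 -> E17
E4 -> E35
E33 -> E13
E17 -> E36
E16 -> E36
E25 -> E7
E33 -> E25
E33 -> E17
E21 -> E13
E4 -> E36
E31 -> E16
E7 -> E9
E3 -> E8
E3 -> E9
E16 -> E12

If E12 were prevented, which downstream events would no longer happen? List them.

Downstream of E12: E33, E25, E7, E9, E17, E36, E13.
Of those, still caused via another path: E9, E17, E36, E13.
The remainder have no surviving cause.

E25, E33, E7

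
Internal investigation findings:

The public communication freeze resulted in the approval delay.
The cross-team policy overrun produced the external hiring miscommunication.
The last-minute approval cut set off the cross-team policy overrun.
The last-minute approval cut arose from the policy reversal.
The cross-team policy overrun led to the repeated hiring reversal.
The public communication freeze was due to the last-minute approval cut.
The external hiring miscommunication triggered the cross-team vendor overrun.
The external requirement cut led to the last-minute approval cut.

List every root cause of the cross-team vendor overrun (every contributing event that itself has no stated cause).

the external requirement cut, the policy reversal

Tracing upstream from the cross-team vendor overrun: the cross-team vendor overrun ← the external hiring miscommunication ← the cross-team policy overrun ← the last-minute approval cut ← the external requirement cut.
A separate upstream branch: the cross-team vendor overrun ← the external hiring miscommunication ← the cross-team policy overrun ← the last-minute approval cut ← the policy reversal.
Each of those chain origins has no stated cause.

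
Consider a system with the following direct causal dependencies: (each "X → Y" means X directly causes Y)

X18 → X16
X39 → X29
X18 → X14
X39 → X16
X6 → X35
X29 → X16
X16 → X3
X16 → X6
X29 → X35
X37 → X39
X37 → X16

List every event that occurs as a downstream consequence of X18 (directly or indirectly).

X14, X16, X3, X35, X6

Direct effects: X14, X16.
2 steps out: X6, X3.
3 steps out: X35.
Not reachable from it: X37, X39, X29.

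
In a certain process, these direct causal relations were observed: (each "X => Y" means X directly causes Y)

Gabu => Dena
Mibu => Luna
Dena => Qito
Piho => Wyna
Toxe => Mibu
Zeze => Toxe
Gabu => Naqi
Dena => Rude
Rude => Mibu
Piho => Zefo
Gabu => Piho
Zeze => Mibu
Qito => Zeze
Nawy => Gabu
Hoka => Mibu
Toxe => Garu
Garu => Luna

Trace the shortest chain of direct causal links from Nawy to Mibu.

Nawy → Gabu → Dena → Rude → Mibu

Nawy → Gabu
Gabu → Dena
Dena → Rude
Rude → Mibu
Length: 4 steps.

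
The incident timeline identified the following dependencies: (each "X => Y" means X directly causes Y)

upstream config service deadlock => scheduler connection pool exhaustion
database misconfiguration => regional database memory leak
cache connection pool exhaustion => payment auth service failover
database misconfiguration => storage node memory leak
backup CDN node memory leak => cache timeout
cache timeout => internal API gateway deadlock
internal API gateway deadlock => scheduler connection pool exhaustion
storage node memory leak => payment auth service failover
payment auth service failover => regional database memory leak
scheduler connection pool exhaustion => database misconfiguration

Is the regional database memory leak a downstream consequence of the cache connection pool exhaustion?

Yes

There is a causal chain: the cache connection pool exhaustion → the payment auth service failover → the regional database memory leak.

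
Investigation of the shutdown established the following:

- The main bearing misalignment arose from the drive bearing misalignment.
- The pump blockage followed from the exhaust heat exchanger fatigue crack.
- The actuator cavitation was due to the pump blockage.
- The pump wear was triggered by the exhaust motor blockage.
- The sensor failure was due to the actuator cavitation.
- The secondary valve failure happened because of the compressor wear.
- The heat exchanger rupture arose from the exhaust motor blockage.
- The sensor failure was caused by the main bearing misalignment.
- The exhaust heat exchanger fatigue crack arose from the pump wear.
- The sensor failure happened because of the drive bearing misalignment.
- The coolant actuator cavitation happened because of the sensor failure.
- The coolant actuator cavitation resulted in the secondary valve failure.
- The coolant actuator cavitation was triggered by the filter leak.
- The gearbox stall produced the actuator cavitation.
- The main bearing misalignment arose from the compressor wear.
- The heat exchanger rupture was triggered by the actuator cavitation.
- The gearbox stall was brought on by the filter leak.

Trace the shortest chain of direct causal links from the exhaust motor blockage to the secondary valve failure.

the exhaust motor blockage → the pump wear → the exhaust heat exchanger fatigue crack → the pump blockage → the actuator cavitation → the sensor failure → the coolant actuator cavitation → the secondary valve failure

the exhaust motor blockage → the pump wear
the pump wear → the exhaust heat exchanger fatigue crack
the exhaust heat exchanger fatigue crack → the pump blockage
the pump blockage → the actuator cavitation
the actuator cavitation → the sensor failure
the sensor failure → the coolant actuator cavitation
the coolant actuator cavitation → the secondary valve failure
Length: 7 steps.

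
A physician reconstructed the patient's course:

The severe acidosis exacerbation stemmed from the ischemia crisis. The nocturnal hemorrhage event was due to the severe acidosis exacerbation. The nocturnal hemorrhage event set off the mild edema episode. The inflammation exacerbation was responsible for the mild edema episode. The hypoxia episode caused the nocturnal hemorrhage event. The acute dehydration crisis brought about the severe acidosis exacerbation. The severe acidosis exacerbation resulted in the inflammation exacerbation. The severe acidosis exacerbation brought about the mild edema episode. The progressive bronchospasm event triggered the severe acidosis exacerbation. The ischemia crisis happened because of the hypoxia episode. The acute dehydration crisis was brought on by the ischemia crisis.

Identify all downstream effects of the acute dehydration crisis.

Direct effects: the severe acidosis exacerbation.
2 steps out: the nocturnal hemorrhage event, the inflammation exacerbation, the mild edema episode.
Not reachable from it: the progressive bronchospasm event, the hypoxia episode, the ischemia crisis.

the inflammation exacerbation, the mild edema episode, the nocturnal hemorrhage event, the severe acidosis exacerbation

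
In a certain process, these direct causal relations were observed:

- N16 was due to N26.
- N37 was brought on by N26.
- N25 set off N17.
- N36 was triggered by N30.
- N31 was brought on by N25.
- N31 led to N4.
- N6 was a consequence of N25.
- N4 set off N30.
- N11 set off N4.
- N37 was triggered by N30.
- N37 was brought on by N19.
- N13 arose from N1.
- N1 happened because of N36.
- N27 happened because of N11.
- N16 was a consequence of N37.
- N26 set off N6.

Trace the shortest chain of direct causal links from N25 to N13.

N25 → N31 → N4 → N30 → N36 → N1 → N13

N25 → N31
N31 → N4
N4 → N30
N30 → N36
N36 → N1
N1 → N13
Length: 6 steps.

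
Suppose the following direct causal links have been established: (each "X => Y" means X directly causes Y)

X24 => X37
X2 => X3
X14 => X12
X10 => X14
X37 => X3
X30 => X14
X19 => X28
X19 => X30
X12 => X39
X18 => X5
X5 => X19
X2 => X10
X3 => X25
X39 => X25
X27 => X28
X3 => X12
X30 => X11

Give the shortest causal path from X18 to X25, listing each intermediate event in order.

X18 → X5
X5 → X19
X19 → X30
X30 → X14
X14 → X12
X12 → X39
X39 → X25
Length: 7 steps.

X18 → X5 → X19 → X30 → X14 → X12 → X39 → X25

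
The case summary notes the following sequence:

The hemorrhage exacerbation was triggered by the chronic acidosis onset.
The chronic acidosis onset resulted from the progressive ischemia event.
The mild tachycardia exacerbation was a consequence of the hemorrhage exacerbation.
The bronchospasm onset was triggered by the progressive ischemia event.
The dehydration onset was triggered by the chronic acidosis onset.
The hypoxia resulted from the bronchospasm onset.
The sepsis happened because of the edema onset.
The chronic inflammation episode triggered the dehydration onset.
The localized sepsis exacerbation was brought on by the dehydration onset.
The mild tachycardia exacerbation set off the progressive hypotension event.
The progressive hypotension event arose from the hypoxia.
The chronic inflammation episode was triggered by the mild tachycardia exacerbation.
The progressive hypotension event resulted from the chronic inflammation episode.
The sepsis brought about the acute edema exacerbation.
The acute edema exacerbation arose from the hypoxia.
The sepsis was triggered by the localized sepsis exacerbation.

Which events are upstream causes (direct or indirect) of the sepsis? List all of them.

Immediate causes of the sepsis: the localized sepsis exacerbation, the edema onset.
Further upstream: the progressive ischemia event, the chronic acidosis onset, the hemorrhage exacerbation, the mild tachycardia exacerbation, the chronic inflammation episode, the dehydration onset.

the chronic acidosis onset, the chronic inflammation episode, the dehydration onset, the edema onset, the hemorrhage exacerbation, the localized sepsis exacerbation, the mild tachycardia exacerbation, the progressive ischemia event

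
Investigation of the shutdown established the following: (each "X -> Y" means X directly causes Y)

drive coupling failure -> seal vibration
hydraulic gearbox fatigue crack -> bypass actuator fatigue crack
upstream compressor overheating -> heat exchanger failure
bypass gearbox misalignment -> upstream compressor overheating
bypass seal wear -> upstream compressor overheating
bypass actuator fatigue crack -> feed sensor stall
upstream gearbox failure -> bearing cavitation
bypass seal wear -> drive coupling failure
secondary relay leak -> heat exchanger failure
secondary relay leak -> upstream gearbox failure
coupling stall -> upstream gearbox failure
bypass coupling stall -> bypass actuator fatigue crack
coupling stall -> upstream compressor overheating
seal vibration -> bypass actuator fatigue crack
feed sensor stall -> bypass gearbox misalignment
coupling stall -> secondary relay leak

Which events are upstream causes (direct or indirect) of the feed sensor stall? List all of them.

the bypass actuator fatigue crack, the bypass coupling stall, the bypass seal wear, the drive coupling failure, the hydraulic gearbox fatigue crack, the seal vibration

Immediate cause of the feed sensor stall: the bypass actuator fatigue crack.
Further upstream: the bypass coupling stall, the bypass seal wear, the drive coupling failure, the hydraulic gearbox fatigue crack, the seal vibration.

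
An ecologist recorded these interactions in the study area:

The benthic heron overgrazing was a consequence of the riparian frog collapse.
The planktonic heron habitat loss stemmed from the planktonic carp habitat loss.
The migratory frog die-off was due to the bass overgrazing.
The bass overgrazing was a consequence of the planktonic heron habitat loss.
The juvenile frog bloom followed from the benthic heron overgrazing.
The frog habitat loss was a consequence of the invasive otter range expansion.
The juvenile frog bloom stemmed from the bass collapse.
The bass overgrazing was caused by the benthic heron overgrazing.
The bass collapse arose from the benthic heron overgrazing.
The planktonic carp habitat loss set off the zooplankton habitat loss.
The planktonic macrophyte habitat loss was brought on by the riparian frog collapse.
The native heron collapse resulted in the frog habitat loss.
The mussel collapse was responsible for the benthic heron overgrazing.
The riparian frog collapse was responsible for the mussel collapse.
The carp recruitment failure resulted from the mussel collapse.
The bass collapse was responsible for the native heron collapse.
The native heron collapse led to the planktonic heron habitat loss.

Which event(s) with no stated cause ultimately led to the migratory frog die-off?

the planktonic carp habitat loss, the riparian frog collapse

Tracing upstream from the migratory frog die-off: the migratory frog die-off ← the bass overgrazing ← the benthic heron overgrazing ← the riparian frog collapse.
A separate upstream branch: the migratory frog die-off ← the bass overgrazing ← the planktonic heron habitat loss ← the planktonic carp habitat loss.
Each of those chain origins has no stated cause.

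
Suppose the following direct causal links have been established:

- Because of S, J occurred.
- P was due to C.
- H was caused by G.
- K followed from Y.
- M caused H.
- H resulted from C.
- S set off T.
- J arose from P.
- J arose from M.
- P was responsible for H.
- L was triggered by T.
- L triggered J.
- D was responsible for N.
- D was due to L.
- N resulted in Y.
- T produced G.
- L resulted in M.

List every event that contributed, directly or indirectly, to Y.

D, L, N, S, T

Immediate cause of Y: N.
Further upstream: S, T, L, D.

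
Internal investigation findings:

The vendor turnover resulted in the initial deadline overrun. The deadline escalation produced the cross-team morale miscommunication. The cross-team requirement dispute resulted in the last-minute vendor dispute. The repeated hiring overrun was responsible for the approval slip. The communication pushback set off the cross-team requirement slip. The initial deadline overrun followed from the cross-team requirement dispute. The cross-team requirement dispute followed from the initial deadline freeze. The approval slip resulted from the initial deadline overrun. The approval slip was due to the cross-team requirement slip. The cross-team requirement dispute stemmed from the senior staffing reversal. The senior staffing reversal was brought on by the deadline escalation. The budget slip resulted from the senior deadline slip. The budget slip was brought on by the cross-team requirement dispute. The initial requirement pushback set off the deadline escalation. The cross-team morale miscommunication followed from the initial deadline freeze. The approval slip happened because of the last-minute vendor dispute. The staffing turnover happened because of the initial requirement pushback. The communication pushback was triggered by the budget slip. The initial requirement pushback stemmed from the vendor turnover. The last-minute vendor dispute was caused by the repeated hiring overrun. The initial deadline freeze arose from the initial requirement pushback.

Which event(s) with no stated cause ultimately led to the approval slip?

the repeated hiring overrun, the senior deadline slip, the vendor turnover

Tracing upstream from the approval slip: the approval slip ← the initial deadline overrun ← the vendor turnover.
A separate upstream branch: the approval slip ← the cross-team requirement slip ← the communication pushback ← the budget slip ← the senior deadline slip.
A separate upstream branch: the approval slip ← the repeated hiring overrun.
Each of those chain origins has no stated cause.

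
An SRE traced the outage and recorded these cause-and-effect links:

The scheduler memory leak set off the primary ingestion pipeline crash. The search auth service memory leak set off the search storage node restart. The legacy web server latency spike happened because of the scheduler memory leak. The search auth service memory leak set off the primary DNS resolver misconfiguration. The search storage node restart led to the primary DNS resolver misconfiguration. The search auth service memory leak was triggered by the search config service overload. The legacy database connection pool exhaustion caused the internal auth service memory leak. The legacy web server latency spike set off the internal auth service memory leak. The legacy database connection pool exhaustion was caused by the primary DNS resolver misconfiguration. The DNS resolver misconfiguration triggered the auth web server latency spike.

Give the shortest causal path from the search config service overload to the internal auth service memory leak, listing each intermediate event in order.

the search config service overload → the search auth service memory leak
the search auth service memory leak → the primary DNS resolver misconfiguration
the primary DNS resolver misconfiguration → the legacy database connection pool exhaustion
the legacy database connection pool exhaustion → the internal auth service memory leak
Length: 4 steps.

the search config service overload → the search auth service memory leak → the primary DNS resolver misconfiguration → the legacy database connection pool exhaustion → the internal auth service memory leak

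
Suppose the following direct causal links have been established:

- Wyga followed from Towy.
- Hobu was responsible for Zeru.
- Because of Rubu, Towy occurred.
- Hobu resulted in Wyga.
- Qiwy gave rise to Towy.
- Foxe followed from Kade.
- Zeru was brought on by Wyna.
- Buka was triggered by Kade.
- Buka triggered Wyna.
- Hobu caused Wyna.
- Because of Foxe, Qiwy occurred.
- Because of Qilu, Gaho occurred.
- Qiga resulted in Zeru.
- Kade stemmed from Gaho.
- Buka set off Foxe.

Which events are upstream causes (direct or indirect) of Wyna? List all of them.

Buka, Gaho, Hobu, Kade, Qilu

Immediate causes of Wyna: Hobu, Buka.
Further upstream: Qilu, Gaho, Kade.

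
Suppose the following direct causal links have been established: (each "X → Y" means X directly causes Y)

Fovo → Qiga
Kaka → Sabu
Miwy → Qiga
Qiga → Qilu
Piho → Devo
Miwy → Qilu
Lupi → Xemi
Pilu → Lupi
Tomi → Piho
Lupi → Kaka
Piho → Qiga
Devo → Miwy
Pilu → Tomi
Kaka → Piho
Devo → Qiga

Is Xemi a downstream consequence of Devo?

Devo leads to Miwy, Qiga, Qilu; Xemi is not among them.

No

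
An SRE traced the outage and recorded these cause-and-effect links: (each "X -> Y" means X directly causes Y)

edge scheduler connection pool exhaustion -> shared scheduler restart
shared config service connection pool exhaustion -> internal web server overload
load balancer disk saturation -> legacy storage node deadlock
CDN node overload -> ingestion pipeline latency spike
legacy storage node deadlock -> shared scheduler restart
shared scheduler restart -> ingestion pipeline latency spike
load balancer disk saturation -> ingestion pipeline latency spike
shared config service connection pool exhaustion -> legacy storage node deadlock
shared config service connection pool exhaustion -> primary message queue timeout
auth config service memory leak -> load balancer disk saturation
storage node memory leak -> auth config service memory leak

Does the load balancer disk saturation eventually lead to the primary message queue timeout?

The load balancer disk saturation leads to the legacy storage node deadlock, the shared scheduler restart, the ingestion pipeline latency spike; the primary message queue timeout is not among them.

No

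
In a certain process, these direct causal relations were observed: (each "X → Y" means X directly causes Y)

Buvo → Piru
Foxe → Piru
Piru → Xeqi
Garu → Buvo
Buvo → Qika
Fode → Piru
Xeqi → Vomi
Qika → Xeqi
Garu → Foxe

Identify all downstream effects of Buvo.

Piru, Qika, Vomi, Xeqi

Direct effects: Qika, Piru.
2 steps out: Xeqi.
3 steps out: Vomi.
Not reachable from it: Garu, Foxe, Fode.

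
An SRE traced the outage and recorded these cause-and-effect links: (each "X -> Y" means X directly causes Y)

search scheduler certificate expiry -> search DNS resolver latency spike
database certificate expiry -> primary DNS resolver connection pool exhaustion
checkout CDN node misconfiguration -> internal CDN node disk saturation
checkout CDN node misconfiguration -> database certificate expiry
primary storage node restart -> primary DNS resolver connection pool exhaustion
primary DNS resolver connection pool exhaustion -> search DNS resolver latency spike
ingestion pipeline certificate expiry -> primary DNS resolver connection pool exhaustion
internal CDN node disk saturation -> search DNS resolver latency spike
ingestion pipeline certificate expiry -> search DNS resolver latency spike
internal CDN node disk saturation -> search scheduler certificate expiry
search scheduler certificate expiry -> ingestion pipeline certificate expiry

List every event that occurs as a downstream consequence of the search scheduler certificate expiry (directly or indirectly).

Direct effects: the ingestion pipeline certificate expiry, the search DNS resolver latency spike.
2 steps out: the primary DNS resolver connection pool exhaustion.
Not reachable from it: the checkout CDN node misconfiguration, the database certificate expiry, the internal CDN node disk saturation, the primary storage node restart.

the ingestion pipeline certificate expiry, the primary DNS resolver connection pool exhaustion, the search DNS resolver latency spike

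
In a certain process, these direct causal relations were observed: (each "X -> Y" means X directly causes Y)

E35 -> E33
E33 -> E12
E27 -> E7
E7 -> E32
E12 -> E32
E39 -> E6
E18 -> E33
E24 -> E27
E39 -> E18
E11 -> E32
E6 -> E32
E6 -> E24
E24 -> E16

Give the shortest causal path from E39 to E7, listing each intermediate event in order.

E39 → E6
E6 → E24
E24 → E27
E27 → E7
Length: 4 steps.

E39 → E6 → E24 → E27 → E7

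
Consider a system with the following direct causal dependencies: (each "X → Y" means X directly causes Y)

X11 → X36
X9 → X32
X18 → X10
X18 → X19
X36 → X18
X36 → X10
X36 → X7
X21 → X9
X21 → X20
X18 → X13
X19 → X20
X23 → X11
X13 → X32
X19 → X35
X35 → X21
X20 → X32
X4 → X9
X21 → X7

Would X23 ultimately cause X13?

Yes

There is a causal chain: X23 → X11 → X36 → X18 → X13.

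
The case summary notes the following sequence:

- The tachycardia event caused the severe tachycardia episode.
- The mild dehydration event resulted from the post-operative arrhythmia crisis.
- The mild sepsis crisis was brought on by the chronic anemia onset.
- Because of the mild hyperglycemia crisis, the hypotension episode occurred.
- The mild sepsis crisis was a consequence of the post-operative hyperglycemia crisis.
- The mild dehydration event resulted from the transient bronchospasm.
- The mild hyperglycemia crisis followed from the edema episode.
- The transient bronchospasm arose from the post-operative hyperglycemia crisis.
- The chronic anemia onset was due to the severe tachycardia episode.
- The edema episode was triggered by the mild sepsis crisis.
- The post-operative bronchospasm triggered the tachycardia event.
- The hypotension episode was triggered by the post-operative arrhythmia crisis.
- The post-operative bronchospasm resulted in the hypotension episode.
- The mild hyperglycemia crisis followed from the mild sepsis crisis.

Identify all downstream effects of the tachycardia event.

Direct effects: the severe tachycardia episode.
2 steps out: the chronic anemia onset.
3 steps out: the mild sepsis crisis.
4 steps out: the edema episode, the mild hyperglycemia crisis.
5 steps out: the hypotension episode.
Not reachable from it: the post-operative hyperglycemia crisis, the transient bronchospasm, the post-operative arrhythmia crisis, the mild dehydration event, the post-operative bronchospasm.

the chronic anemia onset, the edema episode, the hypotension episode, the mild hyperglycemia crisis, the mild sepsis crisis, the severe tachycardia episode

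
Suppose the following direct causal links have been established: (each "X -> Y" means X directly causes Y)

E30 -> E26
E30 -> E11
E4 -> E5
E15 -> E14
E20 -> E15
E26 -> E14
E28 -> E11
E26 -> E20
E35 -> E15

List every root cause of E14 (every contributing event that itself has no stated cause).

E30, E35

Tracing upstream from E14: E14 ← E26 ← E30.
A separate upstream branch: E14 ← E15 ← E35.
Each of those chain origins has no stated cause.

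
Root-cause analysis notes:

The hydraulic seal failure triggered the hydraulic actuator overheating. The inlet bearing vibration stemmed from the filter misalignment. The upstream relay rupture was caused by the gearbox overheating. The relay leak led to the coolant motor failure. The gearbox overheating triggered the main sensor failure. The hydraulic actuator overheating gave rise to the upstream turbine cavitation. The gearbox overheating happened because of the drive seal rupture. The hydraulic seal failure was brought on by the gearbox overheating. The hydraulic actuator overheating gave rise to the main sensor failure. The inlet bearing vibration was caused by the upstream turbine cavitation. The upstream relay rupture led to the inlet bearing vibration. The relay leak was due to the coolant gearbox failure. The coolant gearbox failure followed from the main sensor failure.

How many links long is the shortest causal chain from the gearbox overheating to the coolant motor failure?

4

Shortest chain: the gearbox overheating → the main sensor failure → the coolant gearbox failure → the relay leak → the coolant motor failure.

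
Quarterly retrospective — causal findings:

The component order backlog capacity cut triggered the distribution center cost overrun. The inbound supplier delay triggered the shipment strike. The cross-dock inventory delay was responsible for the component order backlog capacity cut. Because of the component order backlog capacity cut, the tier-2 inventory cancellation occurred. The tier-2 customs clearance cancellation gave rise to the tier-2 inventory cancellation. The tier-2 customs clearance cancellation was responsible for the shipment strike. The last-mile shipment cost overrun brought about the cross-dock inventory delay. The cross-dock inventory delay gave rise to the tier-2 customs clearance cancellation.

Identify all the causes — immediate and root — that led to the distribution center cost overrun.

the component order backlog capacity cut, the cross-dock inventory delay, the last-mile shipment cost overrun

Immediate cause of the distribution center cost overrun: the component order backlog capacity cut.
Further upstream: the last-mile shipment cost overrun, the cross-dock inventory delay.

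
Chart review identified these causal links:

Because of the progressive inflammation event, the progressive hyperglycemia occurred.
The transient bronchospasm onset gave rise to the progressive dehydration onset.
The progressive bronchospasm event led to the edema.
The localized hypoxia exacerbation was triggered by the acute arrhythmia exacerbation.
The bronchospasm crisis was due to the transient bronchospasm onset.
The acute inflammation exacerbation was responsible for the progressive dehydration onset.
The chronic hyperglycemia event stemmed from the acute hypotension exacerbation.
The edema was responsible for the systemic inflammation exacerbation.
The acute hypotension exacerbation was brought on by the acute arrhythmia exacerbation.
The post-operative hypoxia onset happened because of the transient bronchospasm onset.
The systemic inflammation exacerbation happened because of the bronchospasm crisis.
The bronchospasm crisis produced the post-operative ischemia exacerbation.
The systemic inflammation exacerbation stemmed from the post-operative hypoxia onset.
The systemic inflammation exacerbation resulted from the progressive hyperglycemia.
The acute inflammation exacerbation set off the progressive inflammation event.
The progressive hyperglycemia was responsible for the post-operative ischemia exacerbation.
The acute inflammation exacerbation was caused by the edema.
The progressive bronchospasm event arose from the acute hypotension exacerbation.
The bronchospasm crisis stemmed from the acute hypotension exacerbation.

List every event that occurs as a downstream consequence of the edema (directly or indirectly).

Direct effects: the acute inflammation exacerbation, the systemic inflammation exacerbation.
2 steps out: the progressive inflammation event, the progressive dehydration onset.
3 steps out: the progressive hyperglycemia.
4 steps out: the post-operative ischemia exacerbation.
Not reachable from it: the acute arrhythmia exacerbation, the localized hypoxia exacerbation, the acute hypotension exacerbation, the progressive bronchospasm event, the chronic hyperglycemia event, the transient bronchospasm onset, the bronchospasm crisis, the post-operative hypoxia onset.

the acute inflammation exacerbation, the post-operative ischemia exacerbation, the progressive dehydration onset, the progressive hyperglycemia, the progressive inflammation event, the systemic inflammation exacerbation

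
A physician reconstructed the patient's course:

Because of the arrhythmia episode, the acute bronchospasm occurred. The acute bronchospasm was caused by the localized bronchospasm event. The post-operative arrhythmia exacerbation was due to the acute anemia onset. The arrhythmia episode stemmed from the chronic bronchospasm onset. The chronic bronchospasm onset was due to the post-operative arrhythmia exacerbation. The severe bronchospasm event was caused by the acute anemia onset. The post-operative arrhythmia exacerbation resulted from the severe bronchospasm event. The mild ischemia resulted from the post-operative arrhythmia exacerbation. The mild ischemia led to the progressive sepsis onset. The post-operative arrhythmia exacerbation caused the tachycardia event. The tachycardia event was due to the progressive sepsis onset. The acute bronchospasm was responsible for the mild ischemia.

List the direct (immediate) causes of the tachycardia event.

the post-operative arrhythmia exacerbation, the progressive sepsis onset

Upstream contributors include the localized bronchospasm event, the acute anemia onset, the severe bronchospasm event, the chronic bronchospasm onset, the arrhythmia episode, the acute bronchospasm, the mild ischemia, but only the post-operative arrhythmia exacerbation, the progressive sepsis onset feed directly into the tachycardia event.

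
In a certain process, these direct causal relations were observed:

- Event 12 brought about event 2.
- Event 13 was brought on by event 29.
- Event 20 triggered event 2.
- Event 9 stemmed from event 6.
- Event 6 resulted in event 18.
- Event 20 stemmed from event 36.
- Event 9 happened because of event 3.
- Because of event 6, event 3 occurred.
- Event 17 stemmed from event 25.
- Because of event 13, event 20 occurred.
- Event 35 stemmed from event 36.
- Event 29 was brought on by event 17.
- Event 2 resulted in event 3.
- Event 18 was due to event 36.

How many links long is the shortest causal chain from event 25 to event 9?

Shortest chain: event 25 → event 17 → event 29 → event 13 → event 20 → event 2 → event 3 → event 9.

7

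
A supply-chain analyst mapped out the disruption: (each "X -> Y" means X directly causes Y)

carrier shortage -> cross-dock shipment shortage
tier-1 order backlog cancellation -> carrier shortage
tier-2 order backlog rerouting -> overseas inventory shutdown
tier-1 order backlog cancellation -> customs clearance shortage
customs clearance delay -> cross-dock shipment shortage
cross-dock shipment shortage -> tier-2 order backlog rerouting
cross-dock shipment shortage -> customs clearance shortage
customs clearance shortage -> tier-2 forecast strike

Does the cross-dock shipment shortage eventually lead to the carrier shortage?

The cross-dock shipment shortage leads to the customs clearance shortage, the tier-2 forecast strike, the tier-2 order backlog rerouting, the overseas inventory shutdown; the carrier shortage is not among them.

No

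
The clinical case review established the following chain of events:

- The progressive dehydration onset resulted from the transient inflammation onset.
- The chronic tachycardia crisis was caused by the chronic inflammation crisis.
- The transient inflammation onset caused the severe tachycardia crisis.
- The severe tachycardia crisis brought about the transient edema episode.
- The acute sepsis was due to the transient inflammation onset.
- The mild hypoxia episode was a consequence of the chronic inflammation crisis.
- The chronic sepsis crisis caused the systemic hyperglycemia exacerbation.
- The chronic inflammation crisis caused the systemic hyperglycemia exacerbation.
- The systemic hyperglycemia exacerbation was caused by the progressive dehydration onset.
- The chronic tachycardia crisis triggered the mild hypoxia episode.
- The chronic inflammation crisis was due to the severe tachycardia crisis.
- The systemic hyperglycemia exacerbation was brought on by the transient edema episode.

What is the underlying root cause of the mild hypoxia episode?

the transient inflammation onset

Tracing upstream from the mild hypoxia episode: the mild hypoxia episode ← the chronic inflammation crisis ← the severe tachycardia crisis ← the transient inflammation onset.
The transient inflammation onset has no stated cause, so it is the root.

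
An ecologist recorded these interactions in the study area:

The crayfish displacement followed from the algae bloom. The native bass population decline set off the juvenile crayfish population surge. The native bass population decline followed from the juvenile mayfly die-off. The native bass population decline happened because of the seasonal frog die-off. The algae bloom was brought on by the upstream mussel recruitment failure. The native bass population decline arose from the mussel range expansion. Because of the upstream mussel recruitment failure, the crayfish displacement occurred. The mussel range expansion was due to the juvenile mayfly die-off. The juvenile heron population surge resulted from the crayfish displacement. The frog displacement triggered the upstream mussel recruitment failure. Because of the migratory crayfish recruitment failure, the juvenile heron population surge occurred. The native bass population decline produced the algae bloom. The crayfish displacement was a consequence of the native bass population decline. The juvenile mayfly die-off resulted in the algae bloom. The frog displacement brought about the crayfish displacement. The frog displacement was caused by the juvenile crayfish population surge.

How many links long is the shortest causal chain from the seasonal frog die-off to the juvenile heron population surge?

3

Shortest chain: the seasonal frog die-off → the native bass population decline → the crayfish displacement → the juvenile heron population surge.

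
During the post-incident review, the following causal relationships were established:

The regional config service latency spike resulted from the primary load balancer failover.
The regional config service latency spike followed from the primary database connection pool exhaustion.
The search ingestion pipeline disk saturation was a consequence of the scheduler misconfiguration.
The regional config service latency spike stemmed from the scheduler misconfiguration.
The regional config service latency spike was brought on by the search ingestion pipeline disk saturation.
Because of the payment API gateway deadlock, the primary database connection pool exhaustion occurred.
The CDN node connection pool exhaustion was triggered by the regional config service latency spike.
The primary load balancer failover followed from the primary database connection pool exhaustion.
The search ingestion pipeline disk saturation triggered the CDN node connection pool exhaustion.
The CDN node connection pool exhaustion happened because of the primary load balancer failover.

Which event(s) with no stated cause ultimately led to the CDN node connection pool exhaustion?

Tracing upstream from the CDN node connection pool exhaustion: the CDN node connection pool exhaustion ← the search ingestion pipeline disk saturation ← the scheduler misconfiguration.
A separate upstream branch: the CDN node connection pool exhaustion ← the primary load balancer failover ← the primary database connection pool exhaustion ← the payment API gateway deadlock.
Each of those chain origins has no stated cause.

the payment API gateway deadlock, the scheduler misconfiguration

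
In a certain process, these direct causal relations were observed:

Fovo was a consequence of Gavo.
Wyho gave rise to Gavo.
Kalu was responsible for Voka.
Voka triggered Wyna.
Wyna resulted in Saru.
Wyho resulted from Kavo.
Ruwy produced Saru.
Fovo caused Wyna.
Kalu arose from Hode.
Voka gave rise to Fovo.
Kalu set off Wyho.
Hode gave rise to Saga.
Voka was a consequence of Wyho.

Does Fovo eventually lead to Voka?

Fovo leads to Wyna, Saru; Voka is not among them.

No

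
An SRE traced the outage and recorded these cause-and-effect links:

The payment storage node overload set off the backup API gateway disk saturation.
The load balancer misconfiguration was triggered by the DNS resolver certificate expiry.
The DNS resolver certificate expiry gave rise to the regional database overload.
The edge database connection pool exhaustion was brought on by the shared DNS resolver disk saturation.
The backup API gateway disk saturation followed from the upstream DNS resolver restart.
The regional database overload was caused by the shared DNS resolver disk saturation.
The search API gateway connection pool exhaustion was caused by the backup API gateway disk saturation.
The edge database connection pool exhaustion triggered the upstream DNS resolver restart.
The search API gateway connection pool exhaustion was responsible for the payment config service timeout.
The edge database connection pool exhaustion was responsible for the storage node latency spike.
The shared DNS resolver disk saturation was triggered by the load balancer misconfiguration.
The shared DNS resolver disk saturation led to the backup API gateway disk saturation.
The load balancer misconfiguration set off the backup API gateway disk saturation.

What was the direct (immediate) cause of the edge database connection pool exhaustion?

the shared DNS resolver disk saturation

Upstream contributors include the DNS resolver certificate expiry, the load balancer misconfiguration, but only the shared DNS resolver disk saturation feeds directly into the edge database connection pool exhaustion.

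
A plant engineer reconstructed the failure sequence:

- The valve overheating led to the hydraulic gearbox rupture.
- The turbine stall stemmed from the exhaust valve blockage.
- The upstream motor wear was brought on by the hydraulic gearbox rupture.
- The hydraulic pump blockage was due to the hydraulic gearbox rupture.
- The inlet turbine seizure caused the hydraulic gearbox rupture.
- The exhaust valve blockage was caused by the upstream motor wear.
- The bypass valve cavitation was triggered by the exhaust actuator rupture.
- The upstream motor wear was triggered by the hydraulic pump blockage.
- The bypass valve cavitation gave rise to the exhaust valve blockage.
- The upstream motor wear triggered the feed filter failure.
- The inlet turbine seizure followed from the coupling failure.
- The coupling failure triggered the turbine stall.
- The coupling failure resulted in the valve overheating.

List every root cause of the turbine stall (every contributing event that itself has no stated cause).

the coupling failure, the exhaust actuator rupture

Tracing upstream from the turbine stall: the turbine stall ← the exhaust valve blockage ← the bypass valve cavitation ← the exhaust actuator rupture.
A separate upstream branch: the turbine stall ← the coupling failure.
Each of those chain origins has no stated cause.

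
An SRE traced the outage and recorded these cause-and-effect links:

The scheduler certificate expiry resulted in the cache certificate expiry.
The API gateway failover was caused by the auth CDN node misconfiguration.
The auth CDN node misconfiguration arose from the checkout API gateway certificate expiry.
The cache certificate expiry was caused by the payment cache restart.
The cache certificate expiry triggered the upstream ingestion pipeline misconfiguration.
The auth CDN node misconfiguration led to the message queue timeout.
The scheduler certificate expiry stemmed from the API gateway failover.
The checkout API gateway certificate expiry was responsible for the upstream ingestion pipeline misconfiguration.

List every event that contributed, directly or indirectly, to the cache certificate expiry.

Immediate causes of the cache certificate expiry: the scheduler certificate expiry, the payment cache restart.
Further upstream: the checkout API gateway certificate expiry, the auth CDN node misconfiguration, the API gateway failover.

the API gateway failover, the auth CDN node misconfiguration, the checkout API gateway certificate expiry, the payment cache restart, the scheduler certificate expiry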